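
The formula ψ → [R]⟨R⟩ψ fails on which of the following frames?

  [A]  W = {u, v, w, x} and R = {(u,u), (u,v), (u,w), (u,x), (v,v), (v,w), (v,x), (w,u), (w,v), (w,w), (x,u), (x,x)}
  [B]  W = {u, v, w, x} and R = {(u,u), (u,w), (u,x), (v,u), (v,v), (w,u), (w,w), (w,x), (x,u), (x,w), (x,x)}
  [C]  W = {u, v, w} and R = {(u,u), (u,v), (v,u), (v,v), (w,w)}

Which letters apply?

The schema ψ → [R]⟨R⟩ψ is axiom B; it is valid on a frame iff R is symmetric.
(A) R is not symmetric (u R v but not v R u), so the schema fails here.
(B) R is not symmetric (v R u but not u R v), so the schema fails here.
(C) R is symmetric (every R-edge is matched by its reverse), so the schema is valid here.

A, B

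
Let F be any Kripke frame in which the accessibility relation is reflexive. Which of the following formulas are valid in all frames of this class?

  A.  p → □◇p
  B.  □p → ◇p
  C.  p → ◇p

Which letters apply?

B, C

A reflexive relation is serial.
(A) p → □◇p is axiom B, which corresponds to symmetry. Such an R need not be symmetric — not valid.
(B) □p → ◇p is axiom D; it is valid on a frame exactly when R is serial. Every such R is serial, so valid.
(C) p → ◇p is the dual of axiom T, which corresponds to reflexivity. Every such R is reflexive — valid.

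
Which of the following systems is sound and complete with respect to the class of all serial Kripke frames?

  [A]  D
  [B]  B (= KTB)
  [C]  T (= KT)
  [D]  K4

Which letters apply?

A

(A) D is determined by exactly this class.
(B) B (= KTB) is determined by the class of reflexive and symmetric frames.
(C) T (= KT) is determined by the class of reflexive frames.
(D) K4 is determined by the class of transitive frames.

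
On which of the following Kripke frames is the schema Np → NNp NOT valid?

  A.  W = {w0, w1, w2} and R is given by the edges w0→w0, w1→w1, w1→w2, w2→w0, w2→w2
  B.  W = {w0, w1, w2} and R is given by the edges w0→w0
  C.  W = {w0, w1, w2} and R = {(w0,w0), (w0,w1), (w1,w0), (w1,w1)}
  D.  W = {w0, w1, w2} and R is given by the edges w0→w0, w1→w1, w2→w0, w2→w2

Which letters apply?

A

The schema Np → NNp is axiom 4; it is valid on a frame iff R is transitive.
(A) R is not transitive (w1 R w2 and w2 R w0 but not w1 R w0), so the schema fails here.
(B) R is transitive (R is closed under composition), so the schema is valid here.
(C) R is transitive (R is closed under composition), so the schema is valid here.
(D) R is transitive (R is closed under composition), so the schema is valid here.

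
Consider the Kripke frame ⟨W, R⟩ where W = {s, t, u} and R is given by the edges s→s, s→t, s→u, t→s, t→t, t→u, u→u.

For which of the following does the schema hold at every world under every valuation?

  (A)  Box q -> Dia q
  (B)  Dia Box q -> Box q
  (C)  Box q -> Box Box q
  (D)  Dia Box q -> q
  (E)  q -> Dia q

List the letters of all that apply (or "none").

R is reflexive: each world relates to itself.
R is not symmetric: s R u but not u R s.
R is transitive: R is closed under composition.
R is not euclidean: s R u and s R s but not u R s.
R is serial: every world has an R-successor.
(A) Box q -> Dia q is axiom D; it is valid on a frame exactly when R is serial. R is serial, so valid.
(B) Dia Box q -> Box q is the dual of axiom 5, which corresponds to the euclidean property. R is not euclidean — not valid.
(C) Box q -> Box Box q (axiom 4) characterises the transitive frames. R is transitive — valid.
(D) the dual of axiom B: valid iff R is symmetric. R is not symmetric — not valid.
(E) the dual of axiom T: valid iff R is reflexive. R is reflexive — valid.

A, C, E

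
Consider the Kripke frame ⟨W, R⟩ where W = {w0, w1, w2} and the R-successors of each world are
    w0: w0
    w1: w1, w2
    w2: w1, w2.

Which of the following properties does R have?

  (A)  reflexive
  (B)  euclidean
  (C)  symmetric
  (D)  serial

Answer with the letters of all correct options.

(A) reflexive: each world relates to itself.
(B) euclidean: any two R-successors of the same world are R-related.
(C) symmetric: every R-edge is matched by its reverse.
(D) serial: every world has an R-successor.

A, B, C, D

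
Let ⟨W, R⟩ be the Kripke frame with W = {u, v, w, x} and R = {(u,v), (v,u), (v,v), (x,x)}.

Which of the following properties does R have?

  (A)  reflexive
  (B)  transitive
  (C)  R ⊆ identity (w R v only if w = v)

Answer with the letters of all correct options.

none

(A) not reflexive: not u R u.
(B) not transitive: u R v and v R u but not u R u.
(C) not ⊆ identity: u R v with u ≠ v.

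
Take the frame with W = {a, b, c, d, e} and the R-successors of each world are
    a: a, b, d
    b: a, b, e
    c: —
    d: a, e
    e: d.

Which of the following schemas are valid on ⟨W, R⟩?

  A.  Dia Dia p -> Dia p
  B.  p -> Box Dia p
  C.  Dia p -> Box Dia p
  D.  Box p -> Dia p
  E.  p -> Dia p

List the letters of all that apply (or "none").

none

R is not reflexive: not c R c.
R is not symmetric: b R e but not e R b.
R is not transitive: a R b and b R e but not a R e.
R is not euclidean: a R b and a R d but not b R d.
R is not serial: c has no R-successor.
(A) Dia Dia p -> Dia p (the dual of axiom 4) characterises the transitive frames. R is not transitive — not valid.
(B) axiom B: valid iff R is symmetric. R is not symmetric — not valid.
(C) Dia p -> Box Dia p (axiom 5) characterises the euclidean frames. R is not euclidean — not valid.
(D) Box p -> Dia p is axiom D; it is valid on a frame exactly when R is serial. R is not serial, so not valid.
(E) p -> Dia p (the dual of axiom T) characterises the reflexive frames. R is not reflexive — not valid.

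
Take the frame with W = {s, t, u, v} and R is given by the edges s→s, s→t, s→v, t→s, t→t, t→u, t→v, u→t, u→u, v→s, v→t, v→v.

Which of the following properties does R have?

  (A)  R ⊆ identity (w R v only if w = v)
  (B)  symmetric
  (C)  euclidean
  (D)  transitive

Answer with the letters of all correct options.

(A) not ⊆ identity: s R t with s ≠ t.
(B) symmetric: every R-edge is matched by its reverse.
(C) not euclidean: t R s and t R u but not s R u.
(D) not transitive: s R t and t R u but not s R u.

B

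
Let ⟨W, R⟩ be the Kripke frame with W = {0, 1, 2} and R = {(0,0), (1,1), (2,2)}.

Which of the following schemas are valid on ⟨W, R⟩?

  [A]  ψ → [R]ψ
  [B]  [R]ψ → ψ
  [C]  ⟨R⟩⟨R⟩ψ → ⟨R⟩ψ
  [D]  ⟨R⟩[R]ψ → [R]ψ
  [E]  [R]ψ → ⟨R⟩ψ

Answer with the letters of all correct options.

R is reflexive: each world relates to itself.
R is transitive: R is closed under composition.
R is euclidean: any two R-successors of the same world are R-related.
R is serial: every world has an R-successor.
R is a subset of the identity: every R-edge is a self-loop.
(A) ψ → [R]ψ is valid only on frames where every R-edge is a self-loop. Here R ⊆ identity — valid.
(B) [R]ψ → ψ is axiom T; it is valid on a frame exactly when R is reflexive. R is reflexive, so valid.
(C) ⟨R⟩⟨R⟩ψ → ⟨R⟩ψ (the dual of axiom 4) characterises the transitive frames. R is transitive — valid.
(D) ⟨R⟩[R]ψ → [R]ψ (the dual of axiom 5) characterises the euclidean frames. R is euclidean — valid.
(E) [R]ψ → ⟨R⟩ψ (axiom D) characterises the serial frames. R is serial — valid.

A, B, C, D, E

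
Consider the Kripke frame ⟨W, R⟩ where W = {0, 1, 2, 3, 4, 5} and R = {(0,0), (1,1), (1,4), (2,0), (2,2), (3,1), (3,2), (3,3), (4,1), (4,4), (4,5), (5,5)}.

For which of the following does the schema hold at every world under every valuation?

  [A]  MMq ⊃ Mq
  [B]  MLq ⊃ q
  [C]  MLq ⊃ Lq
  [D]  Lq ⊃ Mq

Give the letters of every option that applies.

R is not symmetric: 2 R 0 but not 0 R 2.
R is not transitive: 1 R 4 and 4 R 5 but not 1 R 5.
R is not euclidean: 2 R 0 and 2 R 2 but not 0 R 2.
R is serial: every world has an R-successor.
(A) MMq ⊃ Mq is the dual of axiom 4, which corresponds to transitivity. R is not transitive — not valid.
(B) the dual of axiom B: valid iff R is symmetric. R is not symmetric — not valid.
(C) MLq ⊃ Lq (the dual of axiom 5) characterises the euclidean frames. R is not euclidean — not valid.
(D) Lq ⊃ Mq (axiom D) characterises the serial frames. R is serial — valid.

D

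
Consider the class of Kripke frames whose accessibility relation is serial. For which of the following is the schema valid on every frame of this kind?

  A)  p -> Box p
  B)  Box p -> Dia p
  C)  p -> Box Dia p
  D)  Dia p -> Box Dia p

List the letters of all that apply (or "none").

B

(A) p -> Box p is equivalent to ◇p→p; it holds exactly when R ⊆ identity. Such an R need not be a subset of the identity — not valid.
(B) axiom D: valid iff R is serial. Every such R is serial — valid.
(C) axiom B: valid iff R is symmetric. Such an R need not be symmetric — not valid.
(D) Dia p -> Box Dia p (axiom 5) characterises the euclidean frames. Such an R need not be euclidean — not valid.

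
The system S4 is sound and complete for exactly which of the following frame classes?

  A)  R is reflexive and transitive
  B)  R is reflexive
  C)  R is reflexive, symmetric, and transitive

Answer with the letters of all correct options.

(A) S4 is sound and complete for exactly this class.
(B) this class determines T (= KT), not S4.
(C) this class determines S5, not S4.

A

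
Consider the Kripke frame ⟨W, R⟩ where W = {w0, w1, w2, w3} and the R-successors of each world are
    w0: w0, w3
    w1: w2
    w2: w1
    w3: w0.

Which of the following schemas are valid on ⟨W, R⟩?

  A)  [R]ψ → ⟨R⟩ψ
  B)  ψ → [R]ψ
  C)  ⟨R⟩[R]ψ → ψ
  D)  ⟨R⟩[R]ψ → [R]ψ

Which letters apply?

A, C

R is symmetric: every R-edge is matched by its reverse.
R is not euclidean: w0 R w3 and w0 R w3 but not w3 R w3.
R is serial: every world has an R-successor.
R is not a subset of the identity: w0 R w3 with w0 ≠ w3.
(A) [R]ψ → ⟨R⟩ψ is axiom D; it is valid on a frame exactly when R is serial. R is serial, so valid.
(B) ψ → [R]ψ (equivalent to ◇p→p) corresponds to R being a subset of the identity. Here R ⊄ identity, so not valid.
(C) ⟨R⟩[R]ψ → ψ is the dual of axiom B, which corresponds to symmetry. R is symmetric — valid.
(D) ⟨R⟩[R]ψ → [R]ψ is the dual of axiom 5; it is valid on a frame exactly when R is euclidean. R is not euclidean, so not valid.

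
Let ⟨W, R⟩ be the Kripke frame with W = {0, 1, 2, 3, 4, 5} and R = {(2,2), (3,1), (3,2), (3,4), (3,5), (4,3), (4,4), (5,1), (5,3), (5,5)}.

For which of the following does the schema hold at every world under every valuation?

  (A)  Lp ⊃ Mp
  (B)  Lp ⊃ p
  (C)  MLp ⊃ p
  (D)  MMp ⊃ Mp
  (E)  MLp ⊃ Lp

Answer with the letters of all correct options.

none

R is not reflexive: not 0 R 0.
R is not symmetric: 3 R 1 but not 1 R 3.
R is not transitive: 3 R 4 and 4 R 3 but not 3 R 3.
R is not euclidean: 3 R 1 and 3 R 2 but not 1 R 2.
R is not serial: 0 has no R-successor.
(A) Lp ⊃ Mp is axiom D, which corresponds to seriality. R is not serial — not valid.
(B) Lp ⊃ p (axiom T) characterises the reflexive frames. R is not reflexive — not valid.
(C) MLp ⊃ p (the dual of axiom B) characterises the symmetric frames. R is not symmetric — not valid.
(D) MMp ⊃ Mp is the dual of axiom 4, which corresponds to transitivity. R is not transitive — not valid.
(E) the dual of axiom 5: valid iff R is euclidean. R is not euclidean — not valid.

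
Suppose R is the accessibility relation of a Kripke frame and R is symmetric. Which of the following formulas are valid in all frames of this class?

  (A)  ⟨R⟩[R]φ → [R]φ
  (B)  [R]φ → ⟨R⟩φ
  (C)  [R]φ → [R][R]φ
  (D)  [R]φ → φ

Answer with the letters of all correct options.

none

(A) ⟨R⟩[R]φ → [R]φ is the dual of axiom 5; it is valid on a frame exactly when R is euclidean. Such an R need not be euclidean, so not valid.
(B) axiom D: valid iff R is serial. Such an R need not be serial — not valid.
(C) axiom 4: valid iff R is transitive. Such an R need not be transitive — not valid.
(D) axiom T: valid iff R is reflexive. Such an R need not be reflexive — not valid.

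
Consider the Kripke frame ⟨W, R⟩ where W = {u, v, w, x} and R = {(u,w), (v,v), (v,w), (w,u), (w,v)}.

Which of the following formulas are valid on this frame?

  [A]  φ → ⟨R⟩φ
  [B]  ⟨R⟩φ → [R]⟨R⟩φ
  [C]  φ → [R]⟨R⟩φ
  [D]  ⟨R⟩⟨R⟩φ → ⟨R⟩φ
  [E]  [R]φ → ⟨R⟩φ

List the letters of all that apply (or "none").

R is not reflexive: not u R u.
R is symmetric: every R-edge is matched by its reverse.
R is not transitive: u R w and w R u but not u R u.
R is not euclidean: w R u and w R v but not u R v.
R is not serial: x has no R-successor.
(A) the dual of axiom T: valid iff R is reflexive. R is not reflexive — not valid.
(B) ⟨R⟩φ → [R]⟨R⟩φ is axiom 5, which corresponds to the euclidean property. R is not euclidean — not valid.
(C) φ → [R]⟨R⟩φ (axiom B) characterises the symmetric frames. R is symmetric — valid.
(D) ⟨R⟩⟨R⟩φ → ⟨R⟩φ (the dual of axiom 4) characterises the transitive frames. R is not transitive — not valid.
(E) [R]φ → ⟨R⟩φ is axiom D, which corresponds to seriality. R is not serial — not valid.

C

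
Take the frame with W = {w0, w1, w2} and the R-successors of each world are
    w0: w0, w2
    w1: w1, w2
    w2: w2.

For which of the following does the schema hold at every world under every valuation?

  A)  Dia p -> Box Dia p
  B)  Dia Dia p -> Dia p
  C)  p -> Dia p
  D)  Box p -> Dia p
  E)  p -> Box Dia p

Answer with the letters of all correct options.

R is reflexive: each world relates to itself.
R is not symmetric: w0 R w2 but not w2 R w0.
R is transitive: R is closed under composition.
R is not euclidean: w0 R w2 and w0 R w0 but not w2 R w0.
R is serial: every world has an R-successor.
(A) Dia p -> Box Dia p is axiom 5; it is valid on a frame exactly when R is euclidean. R is not euclidean, so not valid.
(B) Dia Dia p -> Dia p is the dual of axiom 4; it is valid on a frame exactly when R is transitive. R is transitive, so valid.
(C) p -> Dia p is the dual of axiom T; it is valid on a frame exactly when R is reflexive. R is reflexive, so valid.
(D) Box p -> Dia p (axiom D) characterises the serial frames. R is serial — valid.
(E) p -> Box Dia p (axiom B) characterises the symmetric frames. R is not symmetric — not valid.

B, C, D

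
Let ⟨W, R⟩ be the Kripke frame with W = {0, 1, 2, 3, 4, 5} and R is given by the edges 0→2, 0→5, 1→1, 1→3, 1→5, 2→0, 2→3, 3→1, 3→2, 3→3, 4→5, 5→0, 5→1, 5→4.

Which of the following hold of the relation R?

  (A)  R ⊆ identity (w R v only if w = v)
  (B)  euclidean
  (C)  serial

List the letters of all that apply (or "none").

C

(A) not ⊆ identity: 0 R 2 with 0 ≠ 2.
(B) not euclidean: 0 R 2 and 0 R 5 but not 2 R 5.
(C) serial: every world has an R-successor.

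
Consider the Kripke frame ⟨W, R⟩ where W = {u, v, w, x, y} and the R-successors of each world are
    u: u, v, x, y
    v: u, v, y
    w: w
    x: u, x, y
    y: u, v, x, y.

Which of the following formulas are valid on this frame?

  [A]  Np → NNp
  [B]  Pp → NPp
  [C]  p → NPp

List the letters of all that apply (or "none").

C

R is symmetric: every R-edge is matched by its reverse.
R is not transitive: v R u and u R x but not v R x.
R is not euclidean: u R v and u R x but not v R x.
(A) axiom 4: valid iff R is transitive. R is not transitive — not valid.
(B) axiom 5: valid iff R is euclidean. R is not euclidean — not valid.
(C) p → NPp is axiom B, which corresponds to symmetry. R is symmetric — valid.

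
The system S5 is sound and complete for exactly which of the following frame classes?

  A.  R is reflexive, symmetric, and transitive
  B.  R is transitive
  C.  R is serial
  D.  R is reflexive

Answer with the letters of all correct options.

A

(A) S5 is sound and complete for exactly this class.
(B) this class determines K4, not S5.
(C) this class determines D, not S5.
(D) this class determines T (= KT), not S5.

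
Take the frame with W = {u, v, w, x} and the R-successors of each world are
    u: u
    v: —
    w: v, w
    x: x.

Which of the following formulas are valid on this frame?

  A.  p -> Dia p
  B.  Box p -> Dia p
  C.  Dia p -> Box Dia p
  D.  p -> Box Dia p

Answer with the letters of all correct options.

none

R is not reflexive: not v R v.
R is not symmetric: w R v but not v R w.
R is not euclidean: w R v and w R w but not v R w.
R is not serial: v has no R-successor.
(A) p -> Dia p (the dual of axiom T) characterises the reflexive frames. R is not reflexive — not valid.
(B) axiom D: valid iff R is serial. R is not serial — not valid.
(C) Dia p -> Box Dia p is axiom 5; it is valid on a frame exactly when R is euclidean. R is not euclidean, so not valid.
(D) p -> Box Dia p is axiom B, which corresponds to symmetry. R is not symmetric — not valid.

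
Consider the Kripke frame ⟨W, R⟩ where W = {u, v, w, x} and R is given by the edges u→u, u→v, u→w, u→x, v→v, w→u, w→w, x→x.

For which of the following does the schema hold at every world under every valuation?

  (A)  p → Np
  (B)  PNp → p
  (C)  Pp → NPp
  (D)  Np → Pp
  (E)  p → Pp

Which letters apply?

R is reflexive: each world relates to itself.
R is not symmetric: u R v but not v R u.
R is not euclidean: u R v and u R u but not v R u.
R is serial: every world has an R-successor.
R is not a subset of the identity: u R v with u ≠ v.
(A) p → Np (equivalent to ◇p→p) corresponds to R being a subset of the identity. Here R ⊄ identity, so not valid.
(B) PNp → p (the dual of axiom B) characterises the symmetric frames. R is not symmetric — not valid.
(C) axiom 5: valid iff R is euclidean. R is not euclidean — not valid.
(D) Np → Pp (axiom D) characterises the serial frames. R is serial — valid.
(E) p → Pp is the dual of axiom T, which corresponds to reflexivity. R is reflexive — valid.

D, E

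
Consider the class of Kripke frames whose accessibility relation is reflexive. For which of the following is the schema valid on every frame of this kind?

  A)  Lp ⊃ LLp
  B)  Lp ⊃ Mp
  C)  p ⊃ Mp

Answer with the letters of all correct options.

A reflexive relation is serial.
(A) Lp ⊃ LLp is axiom 4; it is valid on a frame exactly when R is transitive. Such an R need not be transitive, so not valid.
(B) Lp ⊃ Mp is axiom D; it is valid on a frame exactly when R is serial. Every such R is serial, so valid.
(C) p ⊃ Mp is the dual of axiom T, which corresponds to reflexivity. Every such R is reflexive — valid.

B, C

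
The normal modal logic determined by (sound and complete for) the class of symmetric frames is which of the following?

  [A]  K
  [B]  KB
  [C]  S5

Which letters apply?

B

(A) K is determined by the class of arbitrary frames.
(B) KB is determined by exactly this class.
(C) S5 is determined by the class of reflexive, symmetric, and transitive frames.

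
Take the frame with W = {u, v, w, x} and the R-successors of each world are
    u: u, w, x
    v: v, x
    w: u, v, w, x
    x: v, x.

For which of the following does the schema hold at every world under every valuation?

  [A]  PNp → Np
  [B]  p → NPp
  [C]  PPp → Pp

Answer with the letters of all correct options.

R is not symmetric: u R x but not x R u.
R is not transitive: u R w and w R v but not u R v.
R is not euclidean: u R x and u R u but not x R u.
(A) PNp → Np is the dual of axiom 5, which corresponds to the euclidean property. R is not euclidean — not valid.
(B) p → NPp is axiom B, which corresponds to symmetry. R is not symmetric — not valid.
(C) the dual of axiom 4: valid iff R is transitive. R is not transitive — not valid.

none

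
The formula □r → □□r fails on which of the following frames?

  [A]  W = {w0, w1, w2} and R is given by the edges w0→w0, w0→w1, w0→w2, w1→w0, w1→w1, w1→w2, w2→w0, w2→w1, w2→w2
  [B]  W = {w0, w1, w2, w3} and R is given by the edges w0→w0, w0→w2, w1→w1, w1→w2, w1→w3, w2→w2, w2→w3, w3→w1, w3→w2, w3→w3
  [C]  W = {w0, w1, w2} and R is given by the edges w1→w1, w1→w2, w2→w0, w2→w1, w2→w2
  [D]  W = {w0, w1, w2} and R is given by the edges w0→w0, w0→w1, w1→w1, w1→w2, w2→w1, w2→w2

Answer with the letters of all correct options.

B, C, D

The schema □r → □□r is axiom 4; it is valid on a frame iff R is transitive.
(A) R is transitive (R is closed under composition), so the schema is valid here.
(B) R is not transitive (w0 R w2 and w2 R w3 but not w0 R w3), so the schema fails here.
(C) R is not transitive (w1 R w2 and w2 R w0 but not w1 R w0), so the schema fails here.
(D) R is not transitive (w0 R w1 and w1 R w2 but not w0 R w2), so the schema fails here.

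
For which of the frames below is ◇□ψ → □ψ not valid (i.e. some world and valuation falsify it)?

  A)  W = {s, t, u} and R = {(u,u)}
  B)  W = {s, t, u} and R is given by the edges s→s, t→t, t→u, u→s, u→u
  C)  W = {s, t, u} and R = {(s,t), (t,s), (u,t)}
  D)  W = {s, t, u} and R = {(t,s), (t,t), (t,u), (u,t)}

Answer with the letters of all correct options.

The schema ◇□ψ → □ψ is the dual of axiom 5; it is valid on a frame iff R is euclidean.
(A) R is euclidean (any two R-successors of the same world are R-related), so the schema is valid here.
(B) R is not euclidean (t R u and t R t but not u R t), so the schema fails here.
(C) R is not euclidean (s R t and s R t but not t R t), so the schema fails here.
(D) R is not euclidean (t R s and t R t but not s R t), so the schema fails here.

B, C, D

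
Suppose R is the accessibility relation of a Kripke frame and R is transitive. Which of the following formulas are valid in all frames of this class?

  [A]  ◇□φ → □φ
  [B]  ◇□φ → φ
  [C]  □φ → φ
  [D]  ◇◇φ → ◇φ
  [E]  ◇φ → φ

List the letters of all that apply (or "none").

(A) ◇□φ → □φ is the dual of axiom 5, which corresponds to the euclidean property. Such an R need not be euclidean — not valid.
(B) ◇□φ → φ is the dual of axiom B, which corresponds to symmetry. Such an R need not be symmetric — not valid.
(C) □φ → φ is axiom T, which corresponds to reflexivity. Such an R need not be reflexive — not valid.
(D) ◇◇φ → ◇φ is the dual of axiom 4; it is valid on a frame exactly when R is transitive. Every such R is transitive, so valid.
(E) ◇φ → φ is valid only on frames where every R-edge is a self-loop. Such an R need not be a subset of the identity — not valid.

D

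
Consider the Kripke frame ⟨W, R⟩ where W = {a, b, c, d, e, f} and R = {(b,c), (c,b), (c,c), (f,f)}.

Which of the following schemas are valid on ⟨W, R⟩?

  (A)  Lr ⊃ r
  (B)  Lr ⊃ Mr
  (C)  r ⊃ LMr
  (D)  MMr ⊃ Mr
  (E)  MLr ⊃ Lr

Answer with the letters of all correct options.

C

R is not reflexive: not a R a.
R is symmetric: every R-edge is matched by its reverse.
R is not transitive: b R c and c R b but not b R b.
R is not euclidean: c R b and c R b but not b R b.
R is not serial: a has no R-successor.
(A) Lr ⊃ r (axiom T) characterises the reflexive frames. R is not reflexive — not valid.
(B) Lr ⊃ Mr is axiom D; it is valid on a frame exactly when R is serial. R is not serial, so not valid.
(C) r ⊃ LMr is axiom B; it is valid on a frame exactly when R is symmetric. R is symmetric, so valid.
(D) the dual of axiom 4: valid iff R is transitive. R is not transitive — not valid.
(E) MLr ⊃ Lr is the dual of axiom 5; it is valid on a frame exactly when R is euclidean. R is not euclidean, so not valid.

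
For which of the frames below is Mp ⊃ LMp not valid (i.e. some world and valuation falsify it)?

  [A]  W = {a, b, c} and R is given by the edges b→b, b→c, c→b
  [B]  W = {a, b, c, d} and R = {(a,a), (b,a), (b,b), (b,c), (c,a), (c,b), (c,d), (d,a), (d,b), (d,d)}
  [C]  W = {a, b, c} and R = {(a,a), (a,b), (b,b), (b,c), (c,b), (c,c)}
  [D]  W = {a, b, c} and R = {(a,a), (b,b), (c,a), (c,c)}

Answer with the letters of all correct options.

A, B, C, D

The schema Mp ⊃ LMp is axiom 5; it is valid on a frame iff R is euclidean.
(A) R is not euclidean (b R c and b R c but not c R c), so the schema fails here.
(B) R is not euclidean (b R a and b R b but not a R b), so the schema fails here.
(C) R is not euclidean (a R b and a R a but not b R a), so the schema fails here.
(D) R is not euclidean (c R a and c R c but not a R c), so the schema fails here.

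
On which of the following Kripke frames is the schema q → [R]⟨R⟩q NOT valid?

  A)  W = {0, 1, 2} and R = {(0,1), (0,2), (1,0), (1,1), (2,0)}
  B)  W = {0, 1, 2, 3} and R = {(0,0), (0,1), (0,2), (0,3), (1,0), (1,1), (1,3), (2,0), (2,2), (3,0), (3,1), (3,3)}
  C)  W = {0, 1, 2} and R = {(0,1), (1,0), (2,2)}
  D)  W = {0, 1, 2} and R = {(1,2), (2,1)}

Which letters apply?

The schema q → [R]⟨R⟩q is axiom B; it is valid on a frame iff R is symmetric.
(A) R is symmetric (every R-edge is matched by its reverse), so the schema is valid here.
(B) R is symmetric (every R-edge is matched by its reverse), so the schema is valid here.
(C) R is symmetric (every R-edge is matched by its reverse), so the schema is valid here.
(D) R is symmetric (every R-edge is matched by its reverse), so the schema is valid here.

none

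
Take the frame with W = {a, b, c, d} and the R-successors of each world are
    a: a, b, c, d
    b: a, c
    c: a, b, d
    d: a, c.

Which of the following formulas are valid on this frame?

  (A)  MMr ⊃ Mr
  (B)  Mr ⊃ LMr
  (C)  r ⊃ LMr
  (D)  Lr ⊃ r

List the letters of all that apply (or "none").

C

R is not reflexive: not b R b.
R is symmetric: every R-edge is matched by its reverse.
R is not transitive: b R a and a R b but not b R b.
R is not euclidean: a R b and a R d but not b R d.
(A) MMr ⊃ Mr is the dual of axiom 4, which corresponds to transitivity. R is not transitive — not valid.
(B) Mr ⊃ LMr is axiom 5; it is valid on a frame exactly when R is euclidean. R is not euclidean, so not valid.
(C) axiom B: valid iff R is symmetric. R is symmetric — valid.
(D) axiom T: valid iff R is reflexive. R is not reflexive — not valid.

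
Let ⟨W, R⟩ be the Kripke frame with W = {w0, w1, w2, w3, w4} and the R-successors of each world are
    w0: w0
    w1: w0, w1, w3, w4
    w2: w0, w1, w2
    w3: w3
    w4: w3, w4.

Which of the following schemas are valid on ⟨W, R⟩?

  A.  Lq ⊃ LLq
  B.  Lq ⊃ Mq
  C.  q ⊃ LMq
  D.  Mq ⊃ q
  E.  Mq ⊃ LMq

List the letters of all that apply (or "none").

R is not symmetric: w1 R w0 but not w0 R w1.
R is not transitive: w2 R w1 and w1 R w3 but not w2 R w3.
R is not euclidean: w1 R w0 and w1 R w1 but not w0 R w1.
R is serial: every world has an R-successor.
R is not a subset of the identity: w1 R w0 with w1 ≠ w0.
(A) Lq ⊃ LLq is axiom 4; it is valid on a frame exactly when R is transitive. R is not transitive, so not valid.
(B) Lq ⊃ Mq (axiom D) characterises the serial frames. R is serial — valid.
(C) axiom B: valid iff R is symmetric. R is not symmetric — not valid.
(D) Mq ⊃ q is the converse of T; it holds exactly when R ⊆ identity. Here R ⊄ identity — not valid.
(E) Mq ⊃ LMq is axiom 5, which corresponds to the euclidean property. R is not euclidean — not valid.

B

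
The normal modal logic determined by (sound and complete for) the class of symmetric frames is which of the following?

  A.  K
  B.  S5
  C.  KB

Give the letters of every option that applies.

C

(A) K is determined by the class of arbitrary frames.
(B) S5 is determined by the class of reflexive, symmetric, and transitive frames.
(C) KB is determined by exactly this class.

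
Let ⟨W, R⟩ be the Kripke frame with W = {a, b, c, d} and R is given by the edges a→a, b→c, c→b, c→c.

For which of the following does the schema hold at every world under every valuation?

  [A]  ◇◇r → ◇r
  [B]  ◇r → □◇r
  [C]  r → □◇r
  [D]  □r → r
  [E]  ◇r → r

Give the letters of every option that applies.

C

R is not reflexive: not b R b.
R is symmetric: every R-edge is matched by its reverse.
R is not transitive: b R c and c R b but not b R b.
R is not euclidean: c R b and c R b but not b R b.
R is not a subset of the identity: b R c with b ≠ c.
(A) ◇◇r → ◇r is the dual of axiom 4, which corresponds to transitivity. R is not transitive — not valid.
(B) ◇r → □◇r is axiom 5, which corresponds to the euclidean property. R is not euclidean — not valid.
(C) axiom B: valid iff R is symmetric. R is symmetric — valid.
(D) axiom T: valid iff R is reflexive. R is not reflexive — not valid.
(E) ◇r → r is the converse of T; it holds exactly when R ⊆ identity. Here R ⊄ identity — not valid.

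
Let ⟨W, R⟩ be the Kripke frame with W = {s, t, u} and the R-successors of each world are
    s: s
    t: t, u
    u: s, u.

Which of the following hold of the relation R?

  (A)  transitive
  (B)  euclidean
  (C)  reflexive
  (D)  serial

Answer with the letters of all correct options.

(A) not transitive: t R u and u R s but not t R s.
(B) not euclidean: t R u and t R t but not u R t.
(C) reflexive: each world relates to itself.
(D) serial: every world has an R-successor.

C, D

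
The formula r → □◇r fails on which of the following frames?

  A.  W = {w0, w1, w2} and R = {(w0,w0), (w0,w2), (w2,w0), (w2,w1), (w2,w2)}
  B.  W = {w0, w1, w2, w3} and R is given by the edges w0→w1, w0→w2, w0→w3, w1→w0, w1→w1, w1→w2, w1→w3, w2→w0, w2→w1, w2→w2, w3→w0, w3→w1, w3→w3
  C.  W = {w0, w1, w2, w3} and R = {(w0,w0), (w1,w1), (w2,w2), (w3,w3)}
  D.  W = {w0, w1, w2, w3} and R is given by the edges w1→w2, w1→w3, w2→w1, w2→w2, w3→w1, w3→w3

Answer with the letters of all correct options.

A

The schema r → □◇r is axiom B; it is valid on a frame iff R is symmetric.
(A) R is not symmetric (w2 R w1 but not w1 R w2), so the schema fails here.
(B) R is symmetric (every R-edge is matched by its reverse), so the schema is valid here.
(C) R is symmetric (every R-edge is matched by its reverse), so the schema is valid here.
(D) R is symmetric (every R-edge is matched by its reverse), so the schema is valid here.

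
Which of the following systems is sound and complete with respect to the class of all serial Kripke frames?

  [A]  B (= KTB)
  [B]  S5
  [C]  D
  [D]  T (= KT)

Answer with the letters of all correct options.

C

(A) B (= KTB) is determined by the class of reflexive and symmetric frames.
(B) S5 is determined by the class of reflexive, symmetric, and transitive frames.
(C) D is determined by exactly this class.
(D) T (= KT) is determined by the class of reflexive frames.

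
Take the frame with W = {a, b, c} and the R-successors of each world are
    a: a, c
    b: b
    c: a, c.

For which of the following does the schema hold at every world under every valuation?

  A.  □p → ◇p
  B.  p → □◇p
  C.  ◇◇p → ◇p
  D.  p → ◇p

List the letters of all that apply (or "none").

A, B, C, D

R is reflexive: each world relates to itself.
R is symmetric: every R-edge is matched by its reverse.
R is transitive: R is closed under composition.
R is serial: every world has an R-successor.
(A) axiom D: valid iff R is serial. R is serial — valid.
(B) p → □◇p is axiom B; it is valid on a frame exactly when R is symmetric. R is symmetric, so valid.
(C) the dual of axiom 4: valid iff R is transitive. R is transitive — valid.
(D) p → ◇p is the dual of axiom T, which corresponds to reflexivity. R is reflexive — valid.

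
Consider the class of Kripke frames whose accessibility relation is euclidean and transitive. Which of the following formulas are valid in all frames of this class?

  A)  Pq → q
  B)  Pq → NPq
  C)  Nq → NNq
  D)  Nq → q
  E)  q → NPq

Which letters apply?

B, C

(A) Pq → q is valid only on frames where every R-edge is a self-loop. Such an R need not be a subset of the identity — not valid.
(B) Pq → NPq is axiom 5, which corresponds to the euclidean property. Every such R is euclidean — valid.
(C) Nq → NNq is axiom 4; it is valid on a frame exactly when R is transitive. Every such R is transitive, so valid.
(D) Nq → q is axiom T; it is valid on a frame exactly when R is reflexive. Such an R need not be reflexive, so not valid.
(E) q → NPq is axiom B; it is valid on a frame exactly when R is symmetric. Such an R need not be symmetric, so not valid.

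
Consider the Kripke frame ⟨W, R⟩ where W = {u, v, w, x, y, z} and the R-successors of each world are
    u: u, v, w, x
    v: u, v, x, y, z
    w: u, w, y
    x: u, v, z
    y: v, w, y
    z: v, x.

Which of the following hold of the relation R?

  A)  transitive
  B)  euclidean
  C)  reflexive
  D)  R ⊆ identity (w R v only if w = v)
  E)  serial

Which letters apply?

E

(A) not transitive: u R v and v R y but not u R y.
(B) not euclidean: u R v and u R w but not v R w.
(C) not reflexive: not x R x.
(D) not ⊆ identity: u R v with u ≠ v.
(E) serial: every world has an R-successor.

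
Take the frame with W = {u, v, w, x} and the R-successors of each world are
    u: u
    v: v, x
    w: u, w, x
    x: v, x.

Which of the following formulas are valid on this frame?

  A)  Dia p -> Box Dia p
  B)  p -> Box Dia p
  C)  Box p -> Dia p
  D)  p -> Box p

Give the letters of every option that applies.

R is not symmetric: w R u but not u R w.
R is not euclidean: w R u and w R w but not u R w.
R is serial: every world has an R-successor.
R is not a subset of the identity: v R x with v ≠ x.
(A) axiom 5: valid iff R is euclidean. R is not euclidean — not valid.
(B) axiom B: valid iff R is symmetric. R is not symmetric — not valid.
(C) Box p -> Dia p is axiom D, which corresponds to seriality. R is serial — valid.
(D) p -> Box p is equivalent to ◇p→p; it holds exactly when R ⊆ identity. Here R ⊄ identity — not valid.

C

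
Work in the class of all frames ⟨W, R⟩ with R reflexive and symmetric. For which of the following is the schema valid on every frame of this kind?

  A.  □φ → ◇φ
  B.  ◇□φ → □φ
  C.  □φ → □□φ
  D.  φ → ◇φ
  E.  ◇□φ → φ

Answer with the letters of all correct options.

A, D, E

Reflexive relations are serial.
(A) □φ → ◇φ is axiom D, which corresponds to seriality. Every such R is serial — valid.
(B) ◇□φ → □φ is the dual of axiom 5, which corresponds to the euclidean property. Such an R need not be euclidean — not valid.
(C) □φ → □□φ (axiom 4) characterises the transitive frames. Such an R need not be transitive — not valid.
(D) the dual of axiom T: valid iff R is reflexive. Every such R is reflexive — valid.
(E) ◇□φ → φ is the dual of axiom B, which corresponds to symmetry. Every such R is symmetric — valid.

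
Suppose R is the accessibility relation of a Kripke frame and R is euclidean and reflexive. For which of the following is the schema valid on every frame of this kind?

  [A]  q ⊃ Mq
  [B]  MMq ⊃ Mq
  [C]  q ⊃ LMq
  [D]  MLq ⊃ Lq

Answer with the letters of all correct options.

A reflexive euclidean relation is also symmetric (from wRw and wRv the euclidean condition gives vRw) and hence transitive; it is an equivalence relation.
(A) q ⊃ Mq is the dual of axiom T; it is valid on a frame exactly when R is reflexive. Every such R is reflexive, so valid.
(B) MMq ⊃ Mq is the dual of axiom 4, which corresponds to transitivity. Every such R is transitive — valid.
(C) axiom B: valid iff R is symmetric. Every such R is symmetric — valid.
(D) MLq ⊃ Lq (the dual of axiom 5) characterises the euclidean frames. Every such R is euclidean — valid.

A, B, C, D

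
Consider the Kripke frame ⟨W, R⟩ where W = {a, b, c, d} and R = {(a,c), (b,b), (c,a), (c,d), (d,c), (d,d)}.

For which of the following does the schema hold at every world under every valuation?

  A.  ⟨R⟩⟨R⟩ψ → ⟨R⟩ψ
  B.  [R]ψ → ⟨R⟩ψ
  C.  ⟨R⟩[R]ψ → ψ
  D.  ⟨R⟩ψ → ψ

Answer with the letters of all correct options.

B, C

R is symmetric: every R-edge is matched by its reverse.
R is not transitive: a R c and c R a but not a R a.
R is serial: every world has an R-successor.
R is not a subset of the identity: a R c with a ≠ c.
(A) ⟨R⟩⟨R⟩ψ → ⟨R⟩ψ is the dual of axiom 4, which corresponds to transitivity. R is not transitive — not valid.
(B) axiom D: valid iff R is serial. R is serial — valid.
(C) ⟨R⟩[R]ψ → ψ is the dual of axiom B, which corresponds to symmetry. R is symmetric — valid.
(D) ⟨R⟩ψ → ψ is the converse of T; it holds exactly when R ⊆ identity. Here R ⊄ identity — not valid.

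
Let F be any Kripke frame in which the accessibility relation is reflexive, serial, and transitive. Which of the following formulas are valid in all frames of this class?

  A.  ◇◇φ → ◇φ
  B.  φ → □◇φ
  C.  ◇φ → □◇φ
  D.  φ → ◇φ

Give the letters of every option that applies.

(A) ◇◇φ → ◇φ is the dual of axiom 4; it is valid on a frame exactly when R is transitive. Every such R is transitive, so valid.
(B) φ → □◇φ is axiom B; it is valid on a frame exactly when R is symmetric. Such an R need not be symmetric, so not valid.
(C) axiom 5: valid iff R is euclidean. Such an R need not be euclidean — not valid.
(D) the dual of axiom T: valid iff R is reflexive. Every such R is reflexive — valid.

A, D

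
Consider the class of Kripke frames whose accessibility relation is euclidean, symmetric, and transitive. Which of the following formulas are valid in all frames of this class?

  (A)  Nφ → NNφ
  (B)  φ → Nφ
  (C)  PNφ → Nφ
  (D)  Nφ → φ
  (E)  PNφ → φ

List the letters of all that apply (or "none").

A, C, E

(A) Nφ → NNφ is axiom 4; it is valid on a frame exactly when R is transitive. Every such R is transitive, so valid.
(B) φ → Nφ (equivalent to ◇p→p) corresponds to R being a subset of the identity. Such an R need not be a subset of the identity, so not valid.
(C) PNφ → Nφ is the dual of axiom 5; it is valid on a frame exactly when R is euclidean. Every such R is euclidean, so valid.
(D) Nφ → φ is axiom T, which corresponds to reflexivity. Such an R need not be reflexive — not valid.
(E) PNφ → φ (the dual of axiom B) characterises the symmetric frames. Every such R is symmetric — valid.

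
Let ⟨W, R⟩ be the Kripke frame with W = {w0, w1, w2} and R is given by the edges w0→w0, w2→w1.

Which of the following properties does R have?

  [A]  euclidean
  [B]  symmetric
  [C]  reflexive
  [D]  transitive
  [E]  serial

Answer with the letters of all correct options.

(A) not euclidean: w2 R w1 and w2 R w1 but not w1 R w1.
(B) not symmetric: w2 R w1 but not w1 R w2.
(C) not reflexive: not w1 R w1.
(D) transitive: R is closed under composition.
(E) not serial: w1 has no R-successor.

D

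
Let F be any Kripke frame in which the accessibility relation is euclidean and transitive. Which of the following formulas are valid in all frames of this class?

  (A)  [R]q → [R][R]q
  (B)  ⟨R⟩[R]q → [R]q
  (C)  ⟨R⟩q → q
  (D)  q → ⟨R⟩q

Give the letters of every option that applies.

(A) [R]q → [R][R]q is axiom 4, which corresponds to transitivity. Every such R is transitive — valid.
(B) ⟨R⟩[R]q → [R]q is the dual of axiom 5; it is valid on a frame exactly when R is euclidean. Every such R is euclidean, so valid.
(C) ⟨R⟩q → q is the converse of T; it holds exactly when R ⊆ identity. Such an R need not be a subset of the identity — not valid.
(D) q → ⟨R⟩q is the dual of axiom T; it is valid on a frame exactly when R is reflexive. Such an R need not be reflexive, so not valid.

A, B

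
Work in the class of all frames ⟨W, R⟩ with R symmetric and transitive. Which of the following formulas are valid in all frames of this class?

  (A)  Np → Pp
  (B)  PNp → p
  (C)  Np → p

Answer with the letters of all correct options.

B

A symmetric transitive relation is euclidean (uRv and uRw give vRu by symmetry, then vRw by transitivity).
(A) Np → Pp is axiom D, which corresponds to seriality. Such an R need not be serial — not valid.
(B) the dual of axiom B: valid iff R is symmetric. Every such R is symmetric — valid.
(C) axiom T: valid iff R is reflexive. Such an R need not be reflexive — not valid.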